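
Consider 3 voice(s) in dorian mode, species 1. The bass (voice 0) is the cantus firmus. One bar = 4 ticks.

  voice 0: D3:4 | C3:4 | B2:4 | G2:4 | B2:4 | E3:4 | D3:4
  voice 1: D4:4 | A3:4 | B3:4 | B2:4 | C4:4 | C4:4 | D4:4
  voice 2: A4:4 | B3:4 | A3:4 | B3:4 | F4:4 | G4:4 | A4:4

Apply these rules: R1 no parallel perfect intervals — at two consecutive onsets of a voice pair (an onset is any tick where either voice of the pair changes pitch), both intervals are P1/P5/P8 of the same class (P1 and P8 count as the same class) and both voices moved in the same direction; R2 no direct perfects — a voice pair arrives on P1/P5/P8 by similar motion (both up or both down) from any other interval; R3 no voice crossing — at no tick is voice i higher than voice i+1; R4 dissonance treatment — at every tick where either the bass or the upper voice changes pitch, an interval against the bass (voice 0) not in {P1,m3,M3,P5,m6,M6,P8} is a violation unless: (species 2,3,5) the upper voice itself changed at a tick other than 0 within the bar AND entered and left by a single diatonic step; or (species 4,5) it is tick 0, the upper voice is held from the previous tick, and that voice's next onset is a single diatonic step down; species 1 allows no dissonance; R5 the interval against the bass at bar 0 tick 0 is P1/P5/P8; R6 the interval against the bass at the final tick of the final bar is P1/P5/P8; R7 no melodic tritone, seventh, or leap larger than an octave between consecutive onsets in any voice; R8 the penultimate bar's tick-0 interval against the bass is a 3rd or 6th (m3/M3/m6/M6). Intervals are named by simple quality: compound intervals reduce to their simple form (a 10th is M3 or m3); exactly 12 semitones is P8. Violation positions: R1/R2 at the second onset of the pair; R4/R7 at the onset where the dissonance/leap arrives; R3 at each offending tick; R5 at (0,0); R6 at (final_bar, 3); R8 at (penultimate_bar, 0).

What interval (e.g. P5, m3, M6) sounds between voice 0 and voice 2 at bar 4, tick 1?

voice 0=B2 voice 2=F4 -> TT

TT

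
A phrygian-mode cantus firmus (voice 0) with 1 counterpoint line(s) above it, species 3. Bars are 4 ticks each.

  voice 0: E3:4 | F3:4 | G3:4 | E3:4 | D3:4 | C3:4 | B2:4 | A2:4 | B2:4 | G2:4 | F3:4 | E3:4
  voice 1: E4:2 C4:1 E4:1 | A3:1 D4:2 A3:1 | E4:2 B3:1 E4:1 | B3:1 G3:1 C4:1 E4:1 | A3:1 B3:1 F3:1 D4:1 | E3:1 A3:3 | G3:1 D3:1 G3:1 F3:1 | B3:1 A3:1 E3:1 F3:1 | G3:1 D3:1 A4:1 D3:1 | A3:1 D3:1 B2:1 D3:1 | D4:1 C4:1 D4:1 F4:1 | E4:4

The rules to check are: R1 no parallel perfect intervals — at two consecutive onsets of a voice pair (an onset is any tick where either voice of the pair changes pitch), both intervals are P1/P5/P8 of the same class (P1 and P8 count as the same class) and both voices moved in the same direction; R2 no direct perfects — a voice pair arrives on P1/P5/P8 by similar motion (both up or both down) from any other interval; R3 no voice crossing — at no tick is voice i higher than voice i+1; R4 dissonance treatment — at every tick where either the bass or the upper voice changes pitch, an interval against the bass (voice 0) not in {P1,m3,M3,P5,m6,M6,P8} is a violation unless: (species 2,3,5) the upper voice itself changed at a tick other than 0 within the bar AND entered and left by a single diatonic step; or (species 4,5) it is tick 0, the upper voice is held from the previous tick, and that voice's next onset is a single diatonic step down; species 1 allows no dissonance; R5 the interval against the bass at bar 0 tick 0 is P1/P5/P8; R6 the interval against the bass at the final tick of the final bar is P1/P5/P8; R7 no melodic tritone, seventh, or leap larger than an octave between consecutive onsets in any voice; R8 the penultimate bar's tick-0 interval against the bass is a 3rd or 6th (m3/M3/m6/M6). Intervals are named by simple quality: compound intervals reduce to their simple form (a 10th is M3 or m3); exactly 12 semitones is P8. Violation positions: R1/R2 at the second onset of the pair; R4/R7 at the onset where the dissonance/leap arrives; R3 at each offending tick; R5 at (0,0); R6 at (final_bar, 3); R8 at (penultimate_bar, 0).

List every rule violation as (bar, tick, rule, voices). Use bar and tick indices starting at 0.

bar 0: v0=E3 v1=E4 downbeat P8
bar 1: v0=F3 v1=A3 downbeat M3
bar 2: v0=G3 v1=E4 downbeat M6
bar 3: v0=E3 v1=B3 downbeat P5
bar 4: v0=D3 v1=A3 downbeat P5
bar 5: v0=C3 v1=E3 downbeat M3
bar 6: v0=B2 v1=G3 downbeat m6
bar 7: v0=A2 v1=B3 downbeat M2
bar 8: v0=B2 v1=G3 downbeat m6
bar 9: v0=G2 v1=A3 downbeat M2
bar 10: v0=F3 v1=D4 downbeat M6
bar 11: v0=E3 v1=E4 downbeat P8
  -> R2 @ bar 3 tick 0 v(0, 1): G3/E4 M6 -> E3/B3 P5 similar
  -> R2 @ bar 4 tick 0 v(0, 1): E3/E4 P8 -> D3/A3 P5 similar
  -> R7 @ bar 4 tick 2 v(1,): B3->F3 leap 6st
  -> R7 @ bar 5 tick 0 v(1,): D4->E3 leap 10st
  -> R4 @ bar 6 tick 3 v(0, 1): B2/F3 TT untreated
  -> R4 @ bar 7 tick 0 v(0, 1): A2/B3 M2 untreated
  -> R7 @ bar 7 tick 0 v(1,): F3->B3 leap 6st
  -> R4 @ bar 8 tick 2 v(0, 1): B2/A4 m7 untreated
  -> R7 @ bar 8 tick 2 v(1,): D3->A4 leap 19st
  -> R7 @ bar 8 tick 3 v(1,): A4->D3 leap 19st
  -> R4 @ bar 9 tick 0 v(0, 1): G2/A3 M2 untreated
  -> R7 @ bar 10 tick 0 v(0,): G2->F3 leap 10st
  -> R1 @ bar 11 tick 0 v(0, 1): F3/F4 P8 -> E3/E4 P8 similar

(3, 0, R2, (0, 1))
(4, 0, R2, (0, 1))
(4, 2, R7, (1,))
(5, 0, R7, (1,))
(6, 3, R4, (0, 1))
(7, 0, R4, (0, 1))
(7, 0, R7, (1,))
(8, 2, R4, (0, 1))
(8, 2, R7, (1,))
(8, 3, R7, (1,))
(9, 0, R4, (0, 1))
(10, 0, R7, (0,))
(11, 0, R1, (0, 1))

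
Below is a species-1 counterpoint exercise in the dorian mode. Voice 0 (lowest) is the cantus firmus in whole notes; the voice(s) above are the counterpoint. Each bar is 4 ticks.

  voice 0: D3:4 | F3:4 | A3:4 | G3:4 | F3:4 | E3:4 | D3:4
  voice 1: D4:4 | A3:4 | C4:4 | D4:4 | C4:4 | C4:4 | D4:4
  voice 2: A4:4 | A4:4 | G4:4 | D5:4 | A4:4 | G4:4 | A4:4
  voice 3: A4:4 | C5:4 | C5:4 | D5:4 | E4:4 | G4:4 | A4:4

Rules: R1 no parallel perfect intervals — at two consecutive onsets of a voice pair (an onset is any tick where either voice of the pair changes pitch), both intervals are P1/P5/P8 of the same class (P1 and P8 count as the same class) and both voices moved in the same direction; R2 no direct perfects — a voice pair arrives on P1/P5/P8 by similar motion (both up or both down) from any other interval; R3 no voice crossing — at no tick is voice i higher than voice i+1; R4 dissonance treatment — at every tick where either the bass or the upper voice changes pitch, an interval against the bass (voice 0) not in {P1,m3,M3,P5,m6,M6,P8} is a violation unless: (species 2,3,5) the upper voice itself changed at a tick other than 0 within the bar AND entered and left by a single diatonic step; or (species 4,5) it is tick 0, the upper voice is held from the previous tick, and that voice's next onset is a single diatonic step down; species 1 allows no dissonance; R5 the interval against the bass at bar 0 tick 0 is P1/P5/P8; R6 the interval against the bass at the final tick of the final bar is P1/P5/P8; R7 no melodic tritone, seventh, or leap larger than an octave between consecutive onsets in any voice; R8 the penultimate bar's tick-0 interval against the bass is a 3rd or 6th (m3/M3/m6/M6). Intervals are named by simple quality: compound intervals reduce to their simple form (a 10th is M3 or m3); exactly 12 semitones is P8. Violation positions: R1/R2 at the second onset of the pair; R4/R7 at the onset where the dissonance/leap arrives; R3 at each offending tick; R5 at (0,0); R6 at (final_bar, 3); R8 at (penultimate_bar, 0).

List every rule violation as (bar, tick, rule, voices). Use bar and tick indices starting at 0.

(1, 0, R1, (0, 3))
(2, 0, R4, (0, 2))
(3, 0, R1, (1, 3))
(3, 0, R2, (1, 2))
(3, 0, R2, (2, 3))
(4, 0, R1, (0, 1))
(4, 0, R3, (2, 3))
(4, 0, R4, (0, 3))
(4, 0, R7, (3,))
(4, 1, R3, (2, 3))
(4, 2, R3, (2, 3))
(4, 3, R3, (2, 3))
(6, 0, R1, (1, 2))
(6, 0, R1, (1, 3))
(6, 0, R1, (2, 3))

bar 0: v0=D3 v1=D4 v2=A4 v3=A4 downbeat P5
bar 1: v0=F3 v1=A3 v2=A4 v3=C5 downbeat P5
bar 2: v0=A3 v1=C4 v2=G4 v3=C5 downbeat m3
bar 3: v0=G3 v1=D4 v2=D5 v3=D5 downbeat P5
bar 4: v0=F3 v1=C4 v2=A4 v3=E4 downbeat M7
bar 5: v0=E3 v1=C4 v2=G4 v3=G4 downbeat m3
bar 6: v0=D3 v1=D4 v2=A4 v3=A4 downbeat P5
  -> R1 @ bar 1 tick 0 v(0, 3): D3/A4 P5 -> F3/C5 P5 similar
  -> R4 @ bar 2 tick 0 v(0, 2): A3/G4 m7 untreated
  -> R1 @ bar 3 tick 0 v(1, 3): C4/C5 P8 -> D4/D5 P8 similar
  -> R2 @ bar 3 tick 0 v(1, 2): C4/G4 P5 -> D4/D5 P8 similar
  -> R2 @ bar 3 tick 0 v(2, 3): G4/C5 P4 -> D5/D5 P1 similar
  -> R1 @ bar 4 tick 0 v(0, 1): G3/D4 P5 -> F3/C4 P5 similar
  -> R3 @ bar 4 tick 0 v(2, 3): A4 above E4
  -> R4 @ bar 4 tick 0 v(0, 3): F3/E4 M7 untreated
  -> R7 @ bar 4 tick 0 v(3,): D5->E4 leap 10st
  -> R3 @ bar 4 tick 1 v(2, 3): A4 above E4
  -> R3 @ bar 4 tick 2 v(2, 3): A4 above E4
  -> R3 @ bar 4 tick 3 v(2, 3): A4 above E4
  -> R1 @ bar 6 tick 0 v(1, 2): C4/G4 P5 -> D4/A4 P5 similar
  -> R1 @ bar 6 tick 0 v(1, 3): C4/G4 P5 -> D4/A4 P5 similar
  -> R1 @ bar 6 tick 0 v(2, 3): G4/G4 P1 -> A4/A4 P1 similar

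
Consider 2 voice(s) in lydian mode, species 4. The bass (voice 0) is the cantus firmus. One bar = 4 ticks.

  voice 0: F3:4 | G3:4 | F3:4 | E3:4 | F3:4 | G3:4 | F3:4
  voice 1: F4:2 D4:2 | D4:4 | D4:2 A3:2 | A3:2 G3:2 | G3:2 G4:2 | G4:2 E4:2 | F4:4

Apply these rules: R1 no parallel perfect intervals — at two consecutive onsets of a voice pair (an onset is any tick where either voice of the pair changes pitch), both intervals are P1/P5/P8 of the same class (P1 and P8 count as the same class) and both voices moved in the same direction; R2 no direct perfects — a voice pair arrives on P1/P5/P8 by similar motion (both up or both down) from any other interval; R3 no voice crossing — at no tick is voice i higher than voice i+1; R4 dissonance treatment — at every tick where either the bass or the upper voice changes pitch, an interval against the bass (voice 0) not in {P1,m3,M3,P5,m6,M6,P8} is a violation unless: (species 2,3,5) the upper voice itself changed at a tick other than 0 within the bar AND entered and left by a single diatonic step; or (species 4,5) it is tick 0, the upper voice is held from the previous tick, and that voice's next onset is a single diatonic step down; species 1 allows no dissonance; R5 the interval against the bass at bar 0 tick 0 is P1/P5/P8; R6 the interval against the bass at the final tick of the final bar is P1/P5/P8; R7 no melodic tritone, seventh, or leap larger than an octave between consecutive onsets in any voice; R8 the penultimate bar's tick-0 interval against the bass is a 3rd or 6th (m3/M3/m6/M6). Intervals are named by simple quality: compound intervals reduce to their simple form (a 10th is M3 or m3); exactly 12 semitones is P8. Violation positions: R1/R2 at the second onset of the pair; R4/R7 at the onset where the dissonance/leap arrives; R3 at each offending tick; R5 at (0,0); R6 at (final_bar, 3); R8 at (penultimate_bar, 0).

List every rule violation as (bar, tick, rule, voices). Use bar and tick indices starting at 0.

(4, 0, R4, (0, 1))
(4, 2, R4, (0, 1))
(5, 0, R8, (0, 1))

bar 0: v0=F3 v1=F4 downbeat P8
bar 1: v0=G3 v1=D4 downbeat P5
bar 2: v0=F3 v1=D4 downbeat M6
bar 3: v0=E3 v1=A3 downbeat P4
bar 4: v0=F3 v1=G3 downbeat M2
bar 5: v0=G3 v1=G4 downbeat P8
bar 6: v0=F3 v1=F4 downbeat P8
  -> R4 @ bar 4 tick 0 v(0, 1): F3/G3 M2 untreated
  -> R4 @ bar 4 tick 2 v(0, 1): F3/G4 M2 untreated
  -> R8 @ bar 5 tick 0 v(0, 1): penult P8 not 3rd/6th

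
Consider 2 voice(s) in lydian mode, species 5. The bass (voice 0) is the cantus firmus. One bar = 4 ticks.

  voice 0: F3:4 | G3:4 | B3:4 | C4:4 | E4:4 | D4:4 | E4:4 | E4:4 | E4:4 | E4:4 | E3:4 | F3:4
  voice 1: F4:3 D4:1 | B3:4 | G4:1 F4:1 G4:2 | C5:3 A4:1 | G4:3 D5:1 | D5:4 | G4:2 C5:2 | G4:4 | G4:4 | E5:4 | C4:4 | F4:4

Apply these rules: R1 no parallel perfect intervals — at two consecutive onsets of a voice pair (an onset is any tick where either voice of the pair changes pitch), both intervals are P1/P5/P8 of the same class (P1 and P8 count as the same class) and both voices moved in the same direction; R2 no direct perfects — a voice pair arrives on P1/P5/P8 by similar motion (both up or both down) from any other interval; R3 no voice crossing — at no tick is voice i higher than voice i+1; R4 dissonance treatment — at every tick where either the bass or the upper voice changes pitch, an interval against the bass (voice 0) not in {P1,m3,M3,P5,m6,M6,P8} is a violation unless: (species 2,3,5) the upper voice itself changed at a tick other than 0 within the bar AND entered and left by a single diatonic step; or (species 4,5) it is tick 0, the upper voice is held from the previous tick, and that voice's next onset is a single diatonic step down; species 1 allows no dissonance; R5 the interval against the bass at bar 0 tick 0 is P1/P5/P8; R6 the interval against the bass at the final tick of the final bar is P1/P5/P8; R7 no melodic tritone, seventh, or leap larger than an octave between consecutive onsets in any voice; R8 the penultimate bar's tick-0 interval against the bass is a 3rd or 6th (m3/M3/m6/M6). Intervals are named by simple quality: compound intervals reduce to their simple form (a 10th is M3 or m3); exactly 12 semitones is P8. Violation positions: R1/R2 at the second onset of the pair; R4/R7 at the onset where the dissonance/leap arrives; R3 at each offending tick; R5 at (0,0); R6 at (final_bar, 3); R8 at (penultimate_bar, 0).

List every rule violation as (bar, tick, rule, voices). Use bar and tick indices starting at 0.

bar 0: v0=F3 v1=F4 downbeat P8
bar 1: v0=G3 v1=B3 downbeat M3
bar 2: v0=B3 v1=G4 downbeat m6
bar 3: v0=C4 v1=C5 downbeat P8
bar 4: v0=E4 v1=G4 downbeat m3
bar 5: v0=D4 v1=D5 downbeat P8
bar 6: v0=E4 v1=G4 downbeat m3
bar 7: v0=E4 v1=G4 downbeat m3
bar 8: v0=E4 v1=G4 downbeat m3
bar 9: v0=E4 v1=E5 downbeat P8
bar 10: v0=E3 v1=C4 downbeat m6
bar 11: v0=F3 v1=F4 downbeat P8
  -> R2 @ bar 3 tick 0 v(0, 1): B3/G4 m6 -> C4/C5 P8 similar
  -> R4 @ bar 4 tick 3 v(0, 1): E4/D5 m7 untreated
  -> R7 @ bar 10 tick 0 v(1,): E5->C4 leap 16st
  -> R2 @ bar 11 tick 0 v(0, 1): E3/C4 m6 -> F3/F4 P8 similar

(3, 0, R2, (0, 1))
(4, 3, R4, (0, 1))
(10, 0, R7, (1,))
(11, 0, R2, (0, 1))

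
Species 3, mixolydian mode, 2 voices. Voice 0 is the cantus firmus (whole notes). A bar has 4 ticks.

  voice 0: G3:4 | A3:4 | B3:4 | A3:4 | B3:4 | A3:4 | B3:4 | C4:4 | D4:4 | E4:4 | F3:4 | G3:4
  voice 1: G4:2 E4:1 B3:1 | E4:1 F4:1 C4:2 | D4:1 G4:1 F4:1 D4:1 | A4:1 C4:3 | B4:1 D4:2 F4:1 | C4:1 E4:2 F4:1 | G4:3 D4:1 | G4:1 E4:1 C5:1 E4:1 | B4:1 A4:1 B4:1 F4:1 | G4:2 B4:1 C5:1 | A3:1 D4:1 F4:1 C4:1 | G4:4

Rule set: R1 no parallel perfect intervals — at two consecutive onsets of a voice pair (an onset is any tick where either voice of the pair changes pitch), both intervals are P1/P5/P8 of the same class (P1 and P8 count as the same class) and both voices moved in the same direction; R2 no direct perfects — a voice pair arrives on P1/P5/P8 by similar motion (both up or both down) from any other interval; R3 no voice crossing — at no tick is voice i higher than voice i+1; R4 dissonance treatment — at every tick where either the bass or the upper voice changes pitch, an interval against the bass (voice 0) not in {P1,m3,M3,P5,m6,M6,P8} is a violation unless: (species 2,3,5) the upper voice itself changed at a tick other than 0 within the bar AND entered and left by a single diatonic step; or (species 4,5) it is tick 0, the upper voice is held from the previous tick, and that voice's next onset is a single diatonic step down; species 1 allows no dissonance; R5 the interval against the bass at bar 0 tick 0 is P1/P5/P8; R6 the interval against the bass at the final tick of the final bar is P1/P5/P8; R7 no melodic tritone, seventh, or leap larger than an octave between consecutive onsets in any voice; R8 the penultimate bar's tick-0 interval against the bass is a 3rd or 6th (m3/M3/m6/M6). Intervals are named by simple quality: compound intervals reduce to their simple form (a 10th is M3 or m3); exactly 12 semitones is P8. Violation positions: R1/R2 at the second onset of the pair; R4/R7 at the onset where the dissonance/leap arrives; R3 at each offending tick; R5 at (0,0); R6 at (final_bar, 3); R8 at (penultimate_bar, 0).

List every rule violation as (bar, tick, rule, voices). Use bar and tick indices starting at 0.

bar 0: v0=G3 v1=G4 downbeat P8
bar 1: v0=A3 v1=E4 downbeat P5
bar 2: v0=B3 v1=D4 downbeat m3
bar 3: v0=A3 v1=A4 downbeat P8
bar 4: v0=B3 v1=B4 downbeat P8
bar 5: v0=A3 v1=C4 downbeat m3
bar 6: v0=B3 v1=G4 downbeat m6
bar 7: v0=C4 v1=G4 downbeat P5
bar 8: v0=D4 v1=B4 downbeat M6
bar 9: v0=E4 v1=G4 downbeat m3
bar 10: v0=F3 v1=A3 downbeat M3
bar 11: v0=G3 v1=G4 downbeat P8
  -> R2 @ bar 1 tick 0 v(0, 1): G3/B3 M3 -> A3/E4 P5 similar
  -> R4 @ bar 2 tick 2 v(0, 1): B3/F4 TT untreated
  -> R2 @ bar 4 tick 0 v(0, 1): A3/C4 m3 -> B3/B4 P8 similar
  -> R7 @ bar 4 tick 0 v(1,): C4->B4 leap 11st
  -> R4 @ bar 4 tick 3 v(0, 1): B3/F4 TT untreated
  -> R2 @ bar 7 tick 0 v(0, 1): B3/D4 m3 -> C4/G4 P5 similar
  -> R7 @ bar 8 tick 3 v(1,): B4->F4 leap 6st
  -> R7 @ bar 10 tick 0 v(0,): E4->F3 leap 11st
  -> R7 @ bar 10 tick 0 v(1,): C5->A3 leap 15st
  -> R2 @ bar 11 tick 0 v(0, 1): F3/C4 P5 -> G3/G4 P8 similar

(1, 0, R2, (0, 1))
(2, 2, R4, (0, 1))
(4, 0, R2, (0, 1))
(4, 0, R7, (1,))
(4, 3, R4, (0, 1))
(7, 0, R2, (0, 1))
(8, 3, R7, (1,))
(10, 0, R7, (0,))
(10, 0, R7, (1,))
(11, 0, R2, (0, 1))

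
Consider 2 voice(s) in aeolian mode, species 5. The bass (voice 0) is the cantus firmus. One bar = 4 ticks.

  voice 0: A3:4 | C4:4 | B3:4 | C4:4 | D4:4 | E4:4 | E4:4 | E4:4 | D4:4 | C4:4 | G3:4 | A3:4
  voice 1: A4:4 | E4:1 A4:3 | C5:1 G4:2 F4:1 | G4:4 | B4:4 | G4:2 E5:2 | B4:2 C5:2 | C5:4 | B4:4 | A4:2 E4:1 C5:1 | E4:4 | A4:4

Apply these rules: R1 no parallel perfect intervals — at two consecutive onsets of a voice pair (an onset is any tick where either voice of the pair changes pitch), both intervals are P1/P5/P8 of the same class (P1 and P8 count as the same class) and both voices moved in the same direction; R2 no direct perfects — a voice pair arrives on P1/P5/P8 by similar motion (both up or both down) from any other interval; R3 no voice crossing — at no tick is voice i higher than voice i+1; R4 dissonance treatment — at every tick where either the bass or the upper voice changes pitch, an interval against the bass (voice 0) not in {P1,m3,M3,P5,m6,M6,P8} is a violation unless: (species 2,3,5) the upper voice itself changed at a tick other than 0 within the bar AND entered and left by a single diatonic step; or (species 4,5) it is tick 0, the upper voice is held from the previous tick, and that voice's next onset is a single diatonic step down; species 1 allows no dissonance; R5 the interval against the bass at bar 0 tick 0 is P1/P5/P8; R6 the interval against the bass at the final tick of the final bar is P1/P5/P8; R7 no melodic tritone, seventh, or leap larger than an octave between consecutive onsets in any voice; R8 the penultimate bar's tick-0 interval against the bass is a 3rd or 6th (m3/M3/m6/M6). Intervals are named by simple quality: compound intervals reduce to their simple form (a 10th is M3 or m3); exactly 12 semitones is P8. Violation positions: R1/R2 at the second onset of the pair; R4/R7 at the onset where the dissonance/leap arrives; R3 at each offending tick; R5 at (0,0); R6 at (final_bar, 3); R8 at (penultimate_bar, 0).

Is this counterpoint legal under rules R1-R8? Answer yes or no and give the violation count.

bar 0: v0=A3 v1=A4 (P8)
bar 1: v0=C4 v1=E4 (M3)
bar 2: v0=B3 v1=C5 (m2)
bar 3: v0=C4 v1=G4 (P5)
bar 4: v0=D4 v1=B4 (M6)
bar 5: v0=E4 v1=G4 (m3)
bar 6: v0=E4 v1=B4 (P5)
bar 7: v0=E4 v1=C5 (m6)
bar 8: v0=D4 v1=B4 (M6)
bar 9: v0=C4 v1=A4 (M6)
bar 10: v0=G3 v1=E4 (M6)
bar 11: v0=A3 v1=A4 (P8)
  R4 @ bar2.0: B3/C5 m2 untreated
  R2 @ bar3.0: B3/F4 TT -> C4/G4 P5 similar
  R2 @ bar11.0: G3/E4 M6 -> A3/A4 P8 similar

No (3 violations)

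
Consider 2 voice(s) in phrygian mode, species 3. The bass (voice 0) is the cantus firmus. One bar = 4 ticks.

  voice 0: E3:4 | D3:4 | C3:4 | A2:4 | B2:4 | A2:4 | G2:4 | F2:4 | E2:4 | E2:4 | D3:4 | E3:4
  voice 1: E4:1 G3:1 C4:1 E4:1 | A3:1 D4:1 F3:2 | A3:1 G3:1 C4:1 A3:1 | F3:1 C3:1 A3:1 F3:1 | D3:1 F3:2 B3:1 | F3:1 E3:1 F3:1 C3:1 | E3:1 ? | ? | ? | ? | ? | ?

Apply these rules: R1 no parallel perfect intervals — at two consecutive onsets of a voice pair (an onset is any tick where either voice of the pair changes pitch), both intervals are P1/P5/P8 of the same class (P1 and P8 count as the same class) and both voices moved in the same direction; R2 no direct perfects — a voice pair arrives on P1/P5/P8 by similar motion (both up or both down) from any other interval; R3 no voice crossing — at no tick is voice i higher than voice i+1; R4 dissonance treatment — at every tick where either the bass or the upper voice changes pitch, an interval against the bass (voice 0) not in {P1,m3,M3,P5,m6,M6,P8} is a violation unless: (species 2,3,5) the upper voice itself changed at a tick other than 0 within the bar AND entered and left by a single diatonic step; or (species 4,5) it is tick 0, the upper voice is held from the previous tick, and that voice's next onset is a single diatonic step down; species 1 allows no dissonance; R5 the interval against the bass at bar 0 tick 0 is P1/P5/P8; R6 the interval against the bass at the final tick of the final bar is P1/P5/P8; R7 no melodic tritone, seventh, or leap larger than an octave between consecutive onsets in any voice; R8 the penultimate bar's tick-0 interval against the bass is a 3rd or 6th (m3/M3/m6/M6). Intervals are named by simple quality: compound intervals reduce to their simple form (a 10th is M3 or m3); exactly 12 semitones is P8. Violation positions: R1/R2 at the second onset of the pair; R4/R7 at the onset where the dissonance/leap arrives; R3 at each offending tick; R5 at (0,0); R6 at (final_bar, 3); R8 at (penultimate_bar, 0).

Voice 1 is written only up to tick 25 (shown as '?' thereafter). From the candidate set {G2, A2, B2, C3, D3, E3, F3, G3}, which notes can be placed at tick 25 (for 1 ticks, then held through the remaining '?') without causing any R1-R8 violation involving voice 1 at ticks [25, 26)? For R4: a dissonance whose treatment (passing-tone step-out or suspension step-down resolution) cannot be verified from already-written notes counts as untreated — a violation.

G2: legal
A2: violates R4
B2: legal
C3: violates R4
D3: legal
E3: legal
F3: violates R4
G3: legal

{B2, D3, E3, G2, G3}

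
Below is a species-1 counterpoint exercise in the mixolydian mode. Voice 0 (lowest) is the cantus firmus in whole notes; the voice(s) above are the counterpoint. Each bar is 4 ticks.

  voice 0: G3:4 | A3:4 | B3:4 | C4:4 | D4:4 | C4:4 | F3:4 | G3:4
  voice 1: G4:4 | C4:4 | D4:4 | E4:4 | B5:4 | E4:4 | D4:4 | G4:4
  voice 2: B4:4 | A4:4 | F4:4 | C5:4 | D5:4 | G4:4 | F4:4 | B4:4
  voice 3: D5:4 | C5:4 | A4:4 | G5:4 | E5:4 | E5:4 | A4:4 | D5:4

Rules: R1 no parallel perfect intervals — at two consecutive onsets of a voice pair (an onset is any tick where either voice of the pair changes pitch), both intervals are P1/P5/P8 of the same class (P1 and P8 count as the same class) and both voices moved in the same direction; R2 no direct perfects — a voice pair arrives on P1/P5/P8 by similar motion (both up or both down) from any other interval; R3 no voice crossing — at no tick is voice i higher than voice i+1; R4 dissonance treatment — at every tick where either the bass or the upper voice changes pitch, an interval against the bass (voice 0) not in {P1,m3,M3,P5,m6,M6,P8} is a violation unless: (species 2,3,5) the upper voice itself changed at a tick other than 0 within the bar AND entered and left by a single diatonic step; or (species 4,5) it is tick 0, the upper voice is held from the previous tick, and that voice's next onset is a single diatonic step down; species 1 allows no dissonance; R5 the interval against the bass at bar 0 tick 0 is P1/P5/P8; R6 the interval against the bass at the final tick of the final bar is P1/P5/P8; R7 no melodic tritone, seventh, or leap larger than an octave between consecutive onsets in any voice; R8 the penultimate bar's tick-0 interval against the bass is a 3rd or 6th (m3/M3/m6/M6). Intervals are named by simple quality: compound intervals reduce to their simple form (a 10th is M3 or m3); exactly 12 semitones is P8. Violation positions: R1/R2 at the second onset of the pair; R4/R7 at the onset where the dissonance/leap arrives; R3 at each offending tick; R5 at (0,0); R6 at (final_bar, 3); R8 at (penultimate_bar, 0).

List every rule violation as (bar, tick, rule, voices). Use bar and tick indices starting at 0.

bar 0: v0=G3 v1=G4 v2=B4 v3=D5 downbeat P5
bar 1: v0=A3 v1=C4 v2=A4 v3=C5 downbeat m3
bar 2: v0=B3 v1=D4 v2=F4 v3=A4 downbeat m7
bar 3: v0=C4 v1=E4 v2=C5 v3=G5 downbeat P5
bar 4: v0=D4 v1=B5 v2=D5 v3=E5 downbeat M2
bar 5: v0=C4 v1=E4 v2=G4 v3=E5 downbeat M3
bar 6: v0=F3 v1=D4 v2=F4 v3=A4 downbeat M3
bar 7: v0=G3 v1=G4 v2=B4 v3=D5 downbeat P5
  -> R5 @ bar 0 tick 0 v(0, 2): opens on M3
  -> R2 @ bar 1 tick 0 v(1, 3): G4/D5 P5 -> C4/C5 P8 similar
  -> R4 @ bar 2 tick 0 v(0, 2): B3/F4 TT untreated
  -> R4 @ bar 2 tick 0 v(0, 3): B3/A4 m7 untreated
  -> R2 @ bar 3 tick 0 v(0, 2): B3/F4 TT -> C4/C5 P8 similar
  -> R2 @ bar 3 tick 0 v(0, 3): B3/A4 m7 -> C4/G5 P5 similar
  -> R2 @ bar 3 tick 0 v(2, 3): F4/A4 M3 -> C5/G5 P5 similar
  -> R7 @ bar 3 tick 0 v(3,): A4->G5 leap 10st
  -> R1 @ bar 4 tick 0 v(0, 2): C4/C5 P8 -> D4/D5 P8 similar
  -> R3 @ bar 4 tick 0 v(1, 2): B5 above D5
  -> R4 @ bar 4 tick 0 v(0, 3): D4/E5 M2 untreated
  -> R7 @ bar 4 tick 0 v(1,): E4->B5 leap 19st
  -> R3 @ bar 4 tick 1 v(1, 2): B5 above D5
  -> R3 @ bar 4 tick 2 v(1, 2): B5 above D5
  -> R3 @ bar 4 tick 3 v(1, 2): B5 above D5
  -> R2 @ bar 5 tick 0 v(0, 2): D4/D5 P8 -> C4/G4 P5 similar
  -> R7 @ bar 5 tick 0 v(1,): B5->E4 leap 19st
  -> R2 @ bar 6 tick 0 v(0, 2): C4/G4 P5 -> F3/F4 P8 similar
  -> R2 @ bar 6 tick 0 v(1, 3): E4/E5 P8 -> D4/A4 P5 similar
  -> R8 @ bar 6 tick 0 v(0, 2): penult P8 not 3rd/6th
  -> R1 @ bar 7 tick 0 v(1, 3): D4/A4 P5 -> G4/D5 P5 similar
  -> R2 @ bar 7 tick 0 v(0, 1): F3/D4 M6 -> G3/G4 P8 similar
  -> R2 @ bar 7 tick 0 v(0, 3): F3/A4 M3 -> G3/D5 P5 similar
  -> R7 @ bar 7 tick 0 v(2,): F4->B4 leap 6st
  -> R6 @ bar 7 tick 3 v(0, 2): closes on M3

(0, 0, R5, (0, 2))
(1, 0, R2, (1, 3))
(2, 0, R4, (0, 2))
(2, 0, R4, (0, 3))
(3, 0, R2, (0, 2))
(3, 0, R2, (0, 3))
(3, 0, R2, (2, 3))
(3, 0, R7, (3,))
(4, 0, R1, (0, 2))
(4, 0, R3, (1, 2))
(4, 0, R4, (0, 3))
(4, 0, R7, (1,))
(4, 1, R3, (1, 2))
(4, 2, R3, (1, 2))
(4, 3, R3, (1, 2))
(5, 0, R2, (0, 2))
(5, 0, R7, (1,))
(6, 0, R2, (0, 2))
(6, 0, R2, (1, 3))
(6, 0, R8, (0, 2))
(7, 0, R1, (1, 3))
(7, 0, R2, (0, 1))
(7, 0, R2, (0, 3))
(7, 0, R7, (2,))
(7, 3, R6, (0, 2))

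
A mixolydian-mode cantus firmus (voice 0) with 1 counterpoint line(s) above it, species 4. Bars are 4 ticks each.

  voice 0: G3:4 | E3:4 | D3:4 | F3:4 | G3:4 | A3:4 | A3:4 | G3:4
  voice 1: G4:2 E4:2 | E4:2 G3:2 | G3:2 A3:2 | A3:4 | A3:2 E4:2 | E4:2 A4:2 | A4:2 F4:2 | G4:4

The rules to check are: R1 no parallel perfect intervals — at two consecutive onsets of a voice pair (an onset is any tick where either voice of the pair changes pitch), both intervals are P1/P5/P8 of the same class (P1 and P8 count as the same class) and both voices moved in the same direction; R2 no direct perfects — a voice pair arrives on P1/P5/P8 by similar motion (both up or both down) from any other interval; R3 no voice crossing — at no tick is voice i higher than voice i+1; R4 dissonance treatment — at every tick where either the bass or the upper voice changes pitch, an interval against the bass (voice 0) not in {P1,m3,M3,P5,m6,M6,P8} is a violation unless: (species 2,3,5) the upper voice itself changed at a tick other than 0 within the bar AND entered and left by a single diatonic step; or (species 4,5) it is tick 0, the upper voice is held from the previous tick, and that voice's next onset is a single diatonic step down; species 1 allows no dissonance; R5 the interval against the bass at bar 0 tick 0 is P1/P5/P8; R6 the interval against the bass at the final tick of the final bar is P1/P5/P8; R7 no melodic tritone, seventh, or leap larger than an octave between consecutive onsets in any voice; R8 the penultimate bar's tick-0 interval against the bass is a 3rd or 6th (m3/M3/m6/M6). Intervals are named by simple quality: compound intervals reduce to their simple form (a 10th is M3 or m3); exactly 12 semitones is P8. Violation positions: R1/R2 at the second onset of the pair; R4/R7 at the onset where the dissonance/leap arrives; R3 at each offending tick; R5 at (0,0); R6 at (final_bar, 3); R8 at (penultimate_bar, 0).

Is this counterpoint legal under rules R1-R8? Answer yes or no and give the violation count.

bar 0: v0=G3 v1=G4 (P8)
bar 1: v0=E3 v1=E4 (P8)
bar 2: v0=D3 v1=G3 (P4)
bar 3: v0=F3 v1=A3 (M3)
bar 4: v0=G3 v1=A3 (M2)
bar 5: v0=A3 v1=E4 (P5)
bar 6: v0=A3 v1=A4 (P8)
bar 7: v0=G3 v1=G4 (P8)
  R4 @ bar2.0: D3/G3 P4 untreated
  R4 @ bar4.0: G3/A3 M2 untreated
  R8 @ bar6.0: penult P8 not 3rd/6th

No (3 violations)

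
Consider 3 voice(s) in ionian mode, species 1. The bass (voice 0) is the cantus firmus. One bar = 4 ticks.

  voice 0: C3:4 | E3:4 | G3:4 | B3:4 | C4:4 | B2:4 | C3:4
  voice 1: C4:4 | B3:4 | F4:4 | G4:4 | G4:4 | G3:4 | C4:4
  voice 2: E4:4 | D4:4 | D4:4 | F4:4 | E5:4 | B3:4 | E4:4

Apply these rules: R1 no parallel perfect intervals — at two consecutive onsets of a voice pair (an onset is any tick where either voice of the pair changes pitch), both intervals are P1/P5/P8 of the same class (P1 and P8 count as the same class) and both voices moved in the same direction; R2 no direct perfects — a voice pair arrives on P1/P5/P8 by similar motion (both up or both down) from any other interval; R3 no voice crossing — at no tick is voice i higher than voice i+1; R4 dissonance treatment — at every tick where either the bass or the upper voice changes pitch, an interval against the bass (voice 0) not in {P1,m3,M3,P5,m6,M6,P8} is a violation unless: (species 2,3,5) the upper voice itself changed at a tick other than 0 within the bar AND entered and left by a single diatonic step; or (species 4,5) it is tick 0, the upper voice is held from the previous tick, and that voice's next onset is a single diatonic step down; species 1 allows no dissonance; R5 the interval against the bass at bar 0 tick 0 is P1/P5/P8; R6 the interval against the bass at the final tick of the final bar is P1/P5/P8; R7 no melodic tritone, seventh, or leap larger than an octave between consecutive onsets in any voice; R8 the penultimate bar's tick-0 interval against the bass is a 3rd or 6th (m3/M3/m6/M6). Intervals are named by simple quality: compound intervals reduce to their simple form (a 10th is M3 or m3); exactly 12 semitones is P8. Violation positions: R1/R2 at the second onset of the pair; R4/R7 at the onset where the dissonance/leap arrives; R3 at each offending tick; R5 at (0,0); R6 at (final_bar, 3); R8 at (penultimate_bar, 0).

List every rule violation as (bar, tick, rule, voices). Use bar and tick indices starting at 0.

bar 0: v0=C3 v1=C4 v2=E4 downbeat M3
bar 1: v0=E3 v1=B3 v2=D4 downbeat m7
bar 2: v0=G3 v1=F4 v2=D4 downbeat P5
bar 3: v0=B3 v1=G4 v2=F4 downbeat TT
bar 4: v0=C4 v1=G4 v2=E5 downbeat M3
bar 5: v0=B2 v1=G3 v2=B3 downbeat P8
bar 6: v0=C3 v1=C4 v2=E4 downbeat M3
  -> R5 @ bar 0 tick 0 v(0, 2): opens on M3
  -> R4 @ bar 1 tick 0 v(0, 2): E3/D4 m7 untreated
  -> R3 @ bar 2 tick 0 v(1, 2): F4 above D4
  -> R4 @ bar 2 tick 0 v(0, 1): G3/F4 m7 untreated
  -> R7 @ bar 2 tick 0 v(1,): B3->F4 leap 6st
  -> R3 @ bar 2 tick 1 v(1, 2): F4 above D4
  -> R3 @ bar 2 tick 2 v(1, 2): F4 above D4
  -> R3 @ bar 2 tick 3 v(1, 2): F4 above D4
  -> R3 @ bar 3 tick 0 v(1, 2): G4 above F4
  -> R4 @ bar 3 tick 0 v(0, 2): B3/F4 TT untreated
  -> R3 @ bar 3 tick 1 v(1, 2): G4 above F4
  -> R3 @ bar 3 tick 2 v(1, 2): G4 above F4
  -> R3 @ bar 3 tick 3 v(1, 2): G4 above F4
  -> R7 @ bar 4 tick 0 v(2,): F4->E5 leap 11st
  -> R2 @ bar 5 tick 0 v(0, 2): C4/E5 M3 -> B2/B3 P8 similar
  -> R7 @ bar 5 tick 0 v(0,): C4->B2 leap 13st
  -> R7 @ bar 5 tick 0 v(2,): E5->B3 leap 17st
  -> R8 @ bar 5 tick 0 v(0, 2): penult P8 not 3rd/6th
  -> R2 @ bar 6 tick 0 v(0, 1): B2/G3 m6 -> C3/C4 P8 similar
  -> R6 @ bar 6 tick 3 v(0, 2): closes on M3

(0, 0, R5, (0, 2))
(1, 0, R4, (0, 2))
(2, 0, R3, (1, 2))
(2, 0, R4, (0, 1))
(2, 0, R7, (1,))
(2, 1, R3, (1, 2))
(2, 2, R3, (1, 2))
(2, 3, R3, (1, 2))
(3, 0, R3, (1, 2))
(3, 0, R4, (0, 2))
(3, 1, R3, (1, 2))
(3, 2, R3, (1, 2))
(3, 3, R3, (1, 2))
(4, 0, R7, (2,))
(5, 0, R2, (0, 2))
(5, 0, R7, (0,))
(5, 0, R7, (2,))
(5, 0, R8, (0, 2))
(6, 0, R2, (0, 1))
(6, 3, R6, (0, 2))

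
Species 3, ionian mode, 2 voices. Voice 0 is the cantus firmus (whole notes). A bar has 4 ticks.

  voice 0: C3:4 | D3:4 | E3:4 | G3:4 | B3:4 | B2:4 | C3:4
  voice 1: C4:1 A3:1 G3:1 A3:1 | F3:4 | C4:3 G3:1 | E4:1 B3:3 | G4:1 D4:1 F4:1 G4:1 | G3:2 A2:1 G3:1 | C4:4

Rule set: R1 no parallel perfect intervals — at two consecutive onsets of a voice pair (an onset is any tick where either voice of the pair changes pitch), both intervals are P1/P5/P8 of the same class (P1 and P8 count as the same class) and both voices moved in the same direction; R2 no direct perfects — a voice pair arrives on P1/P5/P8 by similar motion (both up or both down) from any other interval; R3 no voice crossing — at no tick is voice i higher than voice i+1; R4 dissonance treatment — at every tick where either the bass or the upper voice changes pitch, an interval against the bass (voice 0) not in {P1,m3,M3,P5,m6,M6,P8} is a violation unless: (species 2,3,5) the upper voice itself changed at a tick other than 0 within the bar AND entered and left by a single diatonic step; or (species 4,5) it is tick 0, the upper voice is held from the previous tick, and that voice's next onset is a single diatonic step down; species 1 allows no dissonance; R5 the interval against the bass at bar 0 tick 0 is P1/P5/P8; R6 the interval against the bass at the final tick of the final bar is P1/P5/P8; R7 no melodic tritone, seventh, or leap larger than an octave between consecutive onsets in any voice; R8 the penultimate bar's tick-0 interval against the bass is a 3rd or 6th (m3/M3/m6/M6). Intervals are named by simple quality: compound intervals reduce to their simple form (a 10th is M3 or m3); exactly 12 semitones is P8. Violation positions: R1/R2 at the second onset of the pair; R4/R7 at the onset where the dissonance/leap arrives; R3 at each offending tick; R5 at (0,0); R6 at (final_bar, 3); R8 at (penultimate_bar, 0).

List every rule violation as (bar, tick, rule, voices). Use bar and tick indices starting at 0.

bar 0: v0=C3 v1=C4 downbeat P8
bar 1: v0=D3 v1=F3 downbeat m3
bar 2: v0=E3 v1=C4 downbeat m6
bar 3: v0=G3 v1=E4 downbeat M6
bar 4: v0=B3 v1=G4 downbeat m6
bar 5: v0=B2 v1=G3 downbeat m6
bar 6: v0=C3 v1=C4 downbeat P8
  -> R4 @ bar 4 tick 2 v(0, 1): B3/F4 TT untreated
  -> R3 @ bar 5 tick 2 v(0, 1): B2 above A2
  -> R4 @ bar 5 tick 2 v(0, 1): B2/A2 M2 untreated
  -> R7 @ bar 5 tick 2 v(1,): G3->A2 leap 10st
  -> R7 @ bar 5 tick 3 v(1,): A2->G3 leap 10st
  -> R2 @ bar 6 tick 0 v(0, 1): B2/G3 m6 -> C3/C4 P8 similar

(4, 2, R4, (0, 1))
(5, 2, R3, (0, 1))
(5, 2, R4, (0, 1))
(5, 2, R7, (1,))
(5, 3, R7, (1,))
(6, 0, R2, (0, 1))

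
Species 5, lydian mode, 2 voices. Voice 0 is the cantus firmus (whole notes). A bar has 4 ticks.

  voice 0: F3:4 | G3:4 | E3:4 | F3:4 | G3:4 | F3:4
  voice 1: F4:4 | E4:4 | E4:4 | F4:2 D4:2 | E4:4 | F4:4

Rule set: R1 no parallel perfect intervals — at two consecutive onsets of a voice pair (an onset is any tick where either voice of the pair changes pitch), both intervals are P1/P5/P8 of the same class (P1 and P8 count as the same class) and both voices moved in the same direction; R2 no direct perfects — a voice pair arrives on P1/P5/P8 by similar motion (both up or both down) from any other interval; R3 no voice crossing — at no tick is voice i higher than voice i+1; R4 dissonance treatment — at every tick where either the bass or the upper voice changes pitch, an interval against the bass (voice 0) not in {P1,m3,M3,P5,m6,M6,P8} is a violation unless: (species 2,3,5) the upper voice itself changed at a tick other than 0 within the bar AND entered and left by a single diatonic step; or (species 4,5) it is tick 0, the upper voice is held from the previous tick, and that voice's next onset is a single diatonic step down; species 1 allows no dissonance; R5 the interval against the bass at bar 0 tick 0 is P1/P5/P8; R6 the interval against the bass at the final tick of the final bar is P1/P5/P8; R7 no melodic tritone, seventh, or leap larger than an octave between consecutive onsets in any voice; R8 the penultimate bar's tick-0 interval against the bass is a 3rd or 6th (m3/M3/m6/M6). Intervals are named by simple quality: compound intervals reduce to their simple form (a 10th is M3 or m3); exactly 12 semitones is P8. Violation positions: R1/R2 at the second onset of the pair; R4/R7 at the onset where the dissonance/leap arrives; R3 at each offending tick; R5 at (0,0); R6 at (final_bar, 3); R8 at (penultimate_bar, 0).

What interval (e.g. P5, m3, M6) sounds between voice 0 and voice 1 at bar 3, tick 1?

P8

voice 0=F3 voice 1=F4 -> P8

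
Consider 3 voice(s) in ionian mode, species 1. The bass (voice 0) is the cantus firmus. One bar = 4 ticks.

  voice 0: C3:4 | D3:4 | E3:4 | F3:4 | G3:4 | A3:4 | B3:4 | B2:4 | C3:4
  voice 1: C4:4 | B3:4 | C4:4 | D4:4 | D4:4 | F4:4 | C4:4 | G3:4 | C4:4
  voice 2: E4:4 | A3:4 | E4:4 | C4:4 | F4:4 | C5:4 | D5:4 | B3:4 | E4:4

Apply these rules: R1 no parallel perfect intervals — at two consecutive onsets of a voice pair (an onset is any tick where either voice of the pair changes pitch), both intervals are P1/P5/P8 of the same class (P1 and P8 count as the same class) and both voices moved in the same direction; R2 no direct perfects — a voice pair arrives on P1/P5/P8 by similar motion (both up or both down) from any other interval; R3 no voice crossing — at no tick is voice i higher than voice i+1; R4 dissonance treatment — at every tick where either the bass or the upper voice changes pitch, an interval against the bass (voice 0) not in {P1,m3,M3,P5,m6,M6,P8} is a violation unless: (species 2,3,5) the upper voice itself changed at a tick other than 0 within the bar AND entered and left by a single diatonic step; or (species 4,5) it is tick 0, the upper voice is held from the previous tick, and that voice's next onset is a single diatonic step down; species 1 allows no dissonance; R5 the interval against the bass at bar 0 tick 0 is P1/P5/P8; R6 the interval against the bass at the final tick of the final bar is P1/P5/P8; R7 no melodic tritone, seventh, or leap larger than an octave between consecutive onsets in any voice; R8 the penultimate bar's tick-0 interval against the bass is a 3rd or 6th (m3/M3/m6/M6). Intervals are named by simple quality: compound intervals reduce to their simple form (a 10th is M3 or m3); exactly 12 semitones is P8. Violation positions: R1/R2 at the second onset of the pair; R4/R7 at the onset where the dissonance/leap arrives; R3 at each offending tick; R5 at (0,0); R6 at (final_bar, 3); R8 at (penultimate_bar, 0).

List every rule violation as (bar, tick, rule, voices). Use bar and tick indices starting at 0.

bar 0: v0=C3 v1=C4 v2=E4 downbeat M3
bar 1: v0=D3 v1=B3 v2=A3 downbeat P5
bar 2: v0=E3 v1=C4 v2=E4 downbeat P8
bar 3: v0=F3 v1=D4 v2=C4 downbeat P5
bar 4: v0=G3 v1=D4 v2=F4 downbeat m7
bar 5: v0=A3 v1=F4 v2=C5 downbeat m3
bar 6: v0=B3 v1=C4 v2=D5 downbeat m3
bar 7: v0=B2 v1=G3 v2=B3 downbeat P8
bar 8: v0=C3 v1=C4 v2=E4 downbeat M3
  -> R5 @ bar 0 tick 0 v(0, 2): opens on M3
  -> R3 @ bar 1 tick 0 v(1, 2): B3 above A3
  -> R3 @ bar 1 tick 1 v(1, 2): B3 above A3
  -> R3 @ bar 1 tick 2 v(1, 2): B3 above A3
  -> R3 @ bar 1 tick 3 v(1, 2): B3 above A3
  -> R2 @ bar 2 tick 0 v(0, 2): D3/A3 P5 -> E3/E4 P8 similar
  -> R3 @ bar 3 tick 0 v(1, 2): D4 above C4
  -> R3 @ bar 3 tick 1 v(1, 2): D4 above C4
  -> R3 @ bar 3 tick 2 v(1, 2): D4 above C4
  -> R3 @ bar 3 tick 3 v(1, 2): D4 above C4
  -> R4 @ bar 4 tick 0 v(0, 2): G3/F4 m7 untreated
  -> R2 @ bar 5 tick 0 v(1, 2): D4/F4 m3 -> F4/C5 P5 similar
  -> R4 @ bar 6 tick 0 v(0, 1): B3/C4 m2 untreated
  -> R2 @ bar 7 tick 0 v(0, 2): B3/D5 m3 -> B2/B3 P8 similar
  -> R7 @ bar 7 tick 0 v(2,): D5->B3 leap 15st
  -> R8 @ bar 7 tick 0 v(0, 2): penult P8 not 3rd/6th
  -> R2 @ bar 8 tick 0 v(0, 1): B2/G3 m6 -> C3/C4 P8 similar
  -> R6 @ bar 8 tick 3 v(0, 2): closes on M3

(0, 0, R5, (0, 2))
(1, 0, R3, (1, 2))
(1, 1, R3, (1, 2))
(1, 2, R3, (1, 2))
(1, 3, R3, (1, 2))
(2, 0, R2, (0, 2))
(3, 0, R3, (1, 2))
(3, 1, R3, (1, 2))
(3, 2, R3, (1, 2))
(3, 3, R3, (1, 2))
(4, 0, R4, (0, 2))
(5, 0, R2, (1, 2))
(6, 0, R4, (0, 1))
(7, 0, R2, (0, 2))
(7, 0, R7, (2,))
(7, 0, R8, (0, 2))
(8, 0, R2, (0, 1))
(8, 3, R6, (0, 2))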